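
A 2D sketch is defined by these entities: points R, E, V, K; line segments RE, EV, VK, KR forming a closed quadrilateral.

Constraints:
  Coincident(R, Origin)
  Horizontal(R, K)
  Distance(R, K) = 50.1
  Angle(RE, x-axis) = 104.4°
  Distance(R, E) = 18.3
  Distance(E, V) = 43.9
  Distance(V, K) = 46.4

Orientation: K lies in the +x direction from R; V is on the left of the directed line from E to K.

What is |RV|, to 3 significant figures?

53.0

R is at the origin; R and K share the same y with |RK| = 50.1 and K in +x, so K = (50.1, 0). RE runs at 104.4° with |RE| = 18.3, so E = (-4.55, 17.7). V is determined by |EV| = 43.9 and |VK| = 46.4 together: it lies at the intersection of circle(E, 43.9) and circle(K, 46.4). With |EK| = 57.5, the foot of the radical line on EK is 26.8 from E and the perpendicular offset is √(43.9² − 26.8²) = 34.8. Taking the left-of-EK solution: V = (31.6, 42.6).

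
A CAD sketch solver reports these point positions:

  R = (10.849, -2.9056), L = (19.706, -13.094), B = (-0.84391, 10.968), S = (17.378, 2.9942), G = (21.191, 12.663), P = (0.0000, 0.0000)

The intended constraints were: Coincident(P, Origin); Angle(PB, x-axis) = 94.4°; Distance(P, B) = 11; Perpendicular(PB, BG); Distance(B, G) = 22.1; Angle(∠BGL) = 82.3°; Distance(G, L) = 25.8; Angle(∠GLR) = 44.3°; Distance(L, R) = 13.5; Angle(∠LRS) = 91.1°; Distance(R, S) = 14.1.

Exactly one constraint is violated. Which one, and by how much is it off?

Distance(R, S) = 14.1 — off by 5.30.

P = (0.00, 0.00) ✓; PB at 94.40° ✓; |PB| = 11.00 ✓; ∠(PB, BG) = 90.00° ✓; |BG| = 22.10 ✓; ∠BGL = 82.30° ✓; |GL| = 25.80 ✓; ∠GLR = 44.30° ✓; |LR| = 13.50 ✓; ∠LRS = 91.10° ✓; |RS| = 8.800 ✗.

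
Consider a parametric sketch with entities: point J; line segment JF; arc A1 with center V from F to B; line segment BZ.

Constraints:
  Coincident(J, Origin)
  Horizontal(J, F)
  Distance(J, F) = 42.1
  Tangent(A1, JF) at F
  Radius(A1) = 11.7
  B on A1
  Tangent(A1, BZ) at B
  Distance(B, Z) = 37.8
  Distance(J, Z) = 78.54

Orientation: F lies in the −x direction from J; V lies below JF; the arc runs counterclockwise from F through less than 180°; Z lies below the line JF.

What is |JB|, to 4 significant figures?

53.80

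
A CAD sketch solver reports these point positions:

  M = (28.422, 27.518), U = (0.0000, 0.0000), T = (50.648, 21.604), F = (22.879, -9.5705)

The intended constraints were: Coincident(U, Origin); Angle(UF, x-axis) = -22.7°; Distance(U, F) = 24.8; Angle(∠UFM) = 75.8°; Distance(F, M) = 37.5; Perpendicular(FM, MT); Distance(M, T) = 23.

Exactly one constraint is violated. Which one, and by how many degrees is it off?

Perpendicular(FM, MT) — off by 6.40°.

U = (0.00, 0.00) ✓; UF at -22.70° ✓; |UF| = 24.80 ✓; ∠UFM = 75.80° ✓; |FM| = 37.50 ✓; ∠(FM, MT) = 96.40° ✗; |MT| = 23.00 ✓.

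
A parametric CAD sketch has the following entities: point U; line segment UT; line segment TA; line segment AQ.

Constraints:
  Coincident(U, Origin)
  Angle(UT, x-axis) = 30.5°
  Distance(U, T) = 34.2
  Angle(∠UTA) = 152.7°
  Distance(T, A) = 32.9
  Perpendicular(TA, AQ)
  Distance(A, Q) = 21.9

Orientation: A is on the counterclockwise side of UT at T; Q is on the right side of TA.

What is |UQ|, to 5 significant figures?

73.610

∠UTA = 152.7°, so TA runs at 30.5° + (180° − 152.7°) = 57.800° from the x-axis; with |TA| = 32.9, A = T + 32.9·(cos 57.800°, sin 57.800°) = (46.999, 45.198). The perpendicularity gives AQ at right angles to TA; with |AQ| = 21.9 on the right of TA, Q = A + 21.9·(0.84619, -0.53288) = (65.531, 33.528). Then |UQ| = |Q − U| = 73.610.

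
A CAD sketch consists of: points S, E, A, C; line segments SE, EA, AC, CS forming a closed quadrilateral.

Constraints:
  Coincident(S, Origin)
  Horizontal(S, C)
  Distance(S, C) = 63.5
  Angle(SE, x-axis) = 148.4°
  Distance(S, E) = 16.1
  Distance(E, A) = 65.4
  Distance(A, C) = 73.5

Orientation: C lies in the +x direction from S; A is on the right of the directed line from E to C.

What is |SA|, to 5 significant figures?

53.172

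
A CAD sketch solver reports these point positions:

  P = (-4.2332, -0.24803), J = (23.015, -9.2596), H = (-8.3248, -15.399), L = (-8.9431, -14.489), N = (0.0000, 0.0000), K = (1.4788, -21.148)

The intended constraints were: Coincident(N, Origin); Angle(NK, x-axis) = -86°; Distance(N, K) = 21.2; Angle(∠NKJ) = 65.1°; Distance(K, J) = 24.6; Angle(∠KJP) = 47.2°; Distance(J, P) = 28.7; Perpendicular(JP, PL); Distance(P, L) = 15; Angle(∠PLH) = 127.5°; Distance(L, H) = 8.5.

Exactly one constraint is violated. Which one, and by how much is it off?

Distance(L, H) = 8.5 — off by 7.40.

N = (0.00, 0.00) ✓; NK at -86.00° ✓; |NK| = 21.20 ✓; ∠NKJ = 65.10° ✓; |KJ| = 24.60 ✓; ∠KJP = 47.20° ✓; |JP| = 28.70 ✓; ∠(JP, PL) = 90.00° ✓; |PL| = 15.00 ✓; ∠PLH = 127.5° ✓; |LH| = 1.100 ✗.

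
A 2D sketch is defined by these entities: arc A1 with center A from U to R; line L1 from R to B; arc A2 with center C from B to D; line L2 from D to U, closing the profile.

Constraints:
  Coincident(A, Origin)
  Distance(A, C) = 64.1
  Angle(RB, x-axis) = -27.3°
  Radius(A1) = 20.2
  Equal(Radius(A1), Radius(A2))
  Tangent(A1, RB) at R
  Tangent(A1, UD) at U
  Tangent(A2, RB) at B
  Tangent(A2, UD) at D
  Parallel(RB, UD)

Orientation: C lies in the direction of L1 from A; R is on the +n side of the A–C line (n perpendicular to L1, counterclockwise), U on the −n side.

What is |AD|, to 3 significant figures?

67.2

Tangency of A1 to both parallel lines with radius 20.2 puts R and U at A ± 20.2·n: R = (9.26, 18.0), U = (-9.26, -18.0). Equal radii place B and D the same way about C: B = C + 20.2·n = (66.2, -11.4), D = C − 20.2·n = (47.7, -47.3). Then |AD| = |D − A| = 67.2.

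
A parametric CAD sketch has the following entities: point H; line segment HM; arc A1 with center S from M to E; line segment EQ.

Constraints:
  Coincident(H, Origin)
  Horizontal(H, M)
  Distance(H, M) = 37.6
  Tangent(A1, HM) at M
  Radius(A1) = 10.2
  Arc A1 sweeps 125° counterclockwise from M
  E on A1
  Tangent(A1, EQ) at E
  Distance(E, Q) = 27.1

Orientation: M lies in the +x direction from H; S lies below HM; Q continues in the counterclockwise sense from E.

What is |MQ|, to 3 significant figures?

38.9

H is at the origin; H and M share the same y with |HM| = 37.6 and M on the +x side, so M = (37.6, 0.00). Tangency of A1 to HM means the radius SM is perpendicular to HM, so S = M + (0, -10.2) = (37.6, -10.2). On A1, M sits at bearing 90° from S; a 125° counterclockwise sweep puts E at bearing 215°, so E = S + 10.2·(cos 215°, sin 215°) = (29.2, -16.1). Since A1 is tangent to EQ there, SE ⟂ EQ, so EQ runs along (−sin 215°, cos 215°); with |EQ| = 27.1, Q = (44.8, -38.2). Then |MQ| = |Q − M| = 38.9.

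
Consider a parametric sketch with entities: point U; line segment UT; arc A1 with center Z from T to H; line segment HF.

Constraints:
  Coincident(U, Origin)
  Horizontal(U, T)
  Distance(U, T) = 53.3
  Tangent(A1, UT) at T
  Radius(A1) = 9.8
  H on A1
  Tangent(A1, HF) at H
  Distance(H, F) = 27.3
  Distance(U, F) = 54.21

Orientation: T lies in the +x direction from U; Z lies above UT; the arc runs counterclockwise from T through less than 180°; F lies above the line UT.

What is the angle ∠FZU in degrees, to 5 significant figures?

74.512°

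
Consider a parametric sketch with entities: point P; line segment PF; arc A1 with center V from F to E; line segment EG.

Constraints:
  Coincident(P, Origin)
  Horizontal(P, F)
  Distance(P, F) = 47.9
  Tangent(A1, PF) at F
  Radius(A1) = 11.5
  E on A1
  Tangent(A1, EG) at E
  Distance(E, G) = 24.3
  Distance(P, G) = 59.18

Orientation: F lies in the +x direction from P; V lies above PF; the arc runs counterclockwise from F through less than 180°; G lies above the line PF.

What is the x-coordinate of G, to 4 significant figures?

45.16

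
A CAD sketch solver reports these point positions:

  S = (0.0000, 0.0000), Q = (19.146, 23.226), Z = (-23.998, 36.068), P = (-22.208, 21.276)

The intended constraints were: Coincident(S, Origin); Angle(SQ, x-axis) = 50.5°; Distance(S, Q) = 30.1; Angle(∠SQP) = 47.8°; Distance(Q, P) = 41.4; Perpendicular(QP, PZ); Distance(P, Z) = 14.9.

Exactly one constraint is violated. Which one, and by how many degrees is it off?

Perpendicular(QP, PZ) — off by 4.20°.

S = (0.00, 0.00) ✓; SQ at 50.50° ✓; |SQ| = 30.10 ✓; ∠SQP = 47.80° ✓; |QP| = 41.40 ✓; ∠(QP, PZ) = 85.80° ✗; |PZ| = 14.90 ✓.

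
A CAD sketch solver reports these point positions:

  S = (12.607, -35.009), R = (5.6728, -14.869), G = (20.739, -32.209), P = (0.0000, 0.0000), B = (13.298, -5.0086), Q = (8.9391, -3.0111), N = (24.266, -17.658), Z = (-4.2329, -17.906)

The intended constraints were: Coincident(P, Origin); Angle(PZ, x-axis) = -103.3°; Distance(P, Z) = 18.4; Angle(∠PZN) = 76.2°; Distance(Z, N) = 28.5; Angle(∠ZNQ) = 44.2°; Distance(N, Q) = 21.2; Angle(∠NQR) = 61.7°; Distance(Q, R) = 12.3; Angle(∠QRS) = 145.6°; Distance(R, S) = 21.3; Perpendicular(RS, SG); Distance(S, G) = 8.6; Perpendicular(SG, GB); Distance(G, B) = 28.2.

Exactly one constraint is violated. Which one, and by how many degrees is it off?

Perpendicular(SG, GB) — off by 3.70°.

P = (0.00, 0.00) ✓; PZ at -103.3° ✓; |PZ| = 18.40 ✓; ∠PZN = 76.20° ✓; |ZN| = 28.50 ✓; ∠ZNQ = 44.20° ✓; |NQ| = 21.20 ✓; ∠NQR = 61.70° ✓; |QR| = 12.30 ✓; ∠QRS = 145.6° ✓; |RS| = 21.30 ✓; ∠(RS, SG) = 90.00° ✓; |SG| = 8.601 ✓; ∠(SG, GB) = 86.30° ✗; |GB| = 28.20 ✓.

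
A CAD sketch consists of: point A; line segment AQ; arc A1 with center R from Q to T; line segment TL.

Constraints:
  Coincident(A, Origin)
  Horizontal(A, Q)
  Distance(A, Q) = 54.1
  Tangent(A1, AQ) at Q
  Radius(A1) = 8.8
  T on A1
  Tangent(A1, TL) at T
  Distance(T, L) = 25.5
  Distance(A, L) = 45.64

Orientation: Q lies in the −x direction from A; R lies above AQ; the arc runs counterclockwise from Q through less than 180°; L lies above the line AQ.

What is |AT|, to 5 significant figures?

46.360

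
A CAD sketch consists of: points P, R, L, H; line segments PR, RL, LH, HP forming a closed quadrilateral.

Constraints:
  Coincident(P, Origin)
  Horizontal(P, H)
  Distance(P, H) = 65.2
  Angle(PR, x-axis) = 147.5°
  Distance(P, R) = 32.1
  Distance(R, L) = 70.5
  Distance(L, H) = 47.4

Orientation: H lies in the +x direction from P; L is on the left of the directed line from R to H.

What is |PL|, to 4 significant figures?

56.30

Checks: |RL| = 70.50 ✓; |LH| = 47.40 ✓.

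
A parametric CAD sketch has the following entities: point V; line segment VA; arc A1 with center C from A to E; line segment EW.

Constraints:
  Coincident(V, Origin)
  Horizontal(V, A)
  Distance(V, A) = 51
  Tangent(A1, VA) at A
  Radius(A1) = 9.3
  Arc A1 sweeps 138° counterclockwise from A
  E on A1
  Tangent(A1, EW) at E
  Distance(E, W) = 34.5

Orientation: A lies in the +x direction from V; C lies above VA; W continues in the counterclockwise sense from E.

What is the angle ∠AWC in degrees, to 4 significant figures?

6.620°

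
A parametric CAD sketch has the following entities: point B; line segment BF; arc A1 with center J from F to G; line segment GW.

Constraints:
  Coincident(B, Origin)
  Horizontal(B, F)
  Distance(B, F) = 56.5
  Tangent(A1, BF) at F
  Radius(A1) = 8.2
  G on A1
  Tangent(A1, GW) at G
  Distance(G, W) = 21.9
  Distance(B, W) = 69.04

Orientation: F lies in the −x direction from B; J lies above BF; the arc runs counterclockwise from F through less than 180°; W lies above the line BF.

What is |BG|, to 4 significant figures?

51.25

Checks: |JG| = 8.200 ✓; ∠(JG, GW) = 90.00° ✓; |GW| = 21.90 ✓; |BW| = 69.04 ✓.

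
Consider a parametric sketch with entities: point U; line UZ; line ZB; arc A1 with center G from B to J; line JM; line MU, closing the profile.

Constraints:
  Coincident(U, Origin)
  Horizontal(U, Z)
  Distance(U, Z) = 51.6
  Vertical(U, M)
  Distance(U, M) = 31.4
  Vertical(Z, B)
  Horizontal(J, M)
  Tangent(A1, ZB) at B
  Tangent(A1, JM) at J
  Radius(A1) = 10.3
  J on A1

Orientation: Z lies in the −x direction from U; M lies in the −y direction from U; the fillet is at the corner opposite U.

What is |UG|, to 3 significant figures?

46.4

U is at the origin; U and Z share the same y with |UZ| = 51.6 and Z on the −x side, so Z = (-51.6, 0.00). UM is vertical with |UM| = 31.4 and M on the −y side, so M = (0.00, -31.4). The virtual corner opposite U is at (-51.6, -31.4). Tangency of A1 to ZB means the radius GB is perpendicular to ZB and since A1 is tangent to JM there, GJ ⟂ JM, with radius 10.3, so the center G sits 10.3 in from both sides at G = (-41.3, -21.1). Then |UG| = |G − U| = 46.4.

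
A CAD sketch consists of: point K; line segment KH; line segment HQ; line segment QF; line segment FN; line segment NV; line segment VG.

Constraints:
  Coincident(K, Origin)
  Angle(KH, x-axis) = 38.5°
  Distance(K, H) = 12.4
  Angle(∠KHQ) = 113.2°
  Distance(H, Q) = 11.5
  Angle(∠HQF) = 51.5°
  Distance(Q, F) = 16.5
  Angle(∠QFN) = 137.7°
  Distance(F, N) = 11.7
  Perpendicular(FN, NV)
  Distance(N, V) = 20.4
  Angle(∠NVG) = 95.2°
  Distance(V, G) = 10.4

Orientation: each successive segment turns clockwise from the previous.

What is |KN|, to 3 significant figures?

6.40

∠HQF = 51.5° gives QF at -157° from the x-axis; with |QF| = 16.5, F = (4.66, -4.23). ∠QFN = 137.7° gives FN at 161° from the x-axis; with |FN| = 11.7, N = (-6.39, -0.404). Then |KN| = |N − K| = 6.40.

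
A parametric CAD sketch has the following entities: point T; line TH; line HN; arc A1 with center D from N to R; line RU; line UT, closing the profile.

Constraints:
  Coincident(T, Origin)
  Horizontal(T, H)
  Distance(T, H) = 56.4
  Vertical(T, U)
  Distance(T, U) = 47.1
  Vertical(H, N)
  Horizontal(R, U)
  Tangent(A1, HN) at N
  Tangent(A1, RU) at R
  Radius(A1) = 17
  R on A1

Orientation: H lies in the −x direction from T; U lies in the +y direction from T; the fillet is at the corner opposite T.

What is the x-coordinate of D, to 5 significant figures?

-39.400

TU is vertical with |TU| = 47.1 and U on the +y side, so U = (0.0000, 47.100). The virtual corner opposite T is at (-56.400, 47.100). Since A1 is tangent to HN there, DN ⟂ HN and tangency of A1 to RU means the radius DR is perpendicular to RU, with radius 17.0, so the center D sits 17.0 in from both sides at D = (-39.400, 30.100). So D.x = -39.400.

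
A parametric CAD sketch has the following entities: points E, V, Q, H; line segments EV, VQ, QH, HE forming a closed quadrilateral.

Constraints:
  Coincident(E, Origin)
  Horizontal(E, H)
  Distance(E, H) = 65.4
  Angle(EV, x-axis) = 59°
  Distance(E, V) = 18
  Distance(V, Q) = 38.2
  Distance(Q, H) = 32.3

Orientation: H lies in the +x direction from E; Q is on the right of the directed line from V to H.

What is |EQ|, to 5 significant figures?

37.608

Checks: |VQ| = 38.20 ✓; |QH| = 32.30 ✓.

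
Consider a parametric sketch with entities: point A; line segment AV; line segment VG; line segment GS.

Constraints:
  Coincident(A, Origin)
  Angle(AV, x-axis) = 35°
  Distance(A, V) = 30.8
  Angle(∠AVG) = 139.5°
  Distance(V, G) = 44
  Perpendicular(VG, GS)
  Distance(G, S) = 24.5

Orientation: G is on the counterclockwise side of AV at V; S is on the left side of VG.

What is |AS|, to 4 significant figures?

67.57

A is at the origin; AV runs at 35.0° with length 30.8, so V = 30.8·(cos 35.0°, sin 35.0°) = (25.23, 17.67). ∠AVG = 139.5°, so VG runs at 35.0° + (180° − 139.5°) = 75.50° from the x-axis; with |VG| = 44.0, G = V + 44.0·(cos 75.50°, sin 75.50°) = (36.25, 60.26). VG is perpendicular to GS; with |GS| = 24.5 on the left of VG, S = G + 24.5·(-0.9681, 0.2504) = (12.53, 66.40). Then |AS| = |S − A| = 67.57.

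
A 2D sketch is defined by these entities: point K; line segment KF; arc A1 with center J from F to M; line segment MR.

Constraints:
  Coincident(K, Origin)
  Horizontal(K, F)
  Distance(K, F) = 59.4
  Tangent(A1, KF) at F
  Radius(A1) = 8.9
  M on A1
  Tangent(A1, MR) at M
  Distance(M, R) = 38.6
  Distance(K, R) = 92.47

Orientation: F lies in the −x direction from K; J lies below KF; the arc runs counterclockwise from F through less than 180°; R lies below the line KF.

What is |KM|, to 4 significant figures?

67.76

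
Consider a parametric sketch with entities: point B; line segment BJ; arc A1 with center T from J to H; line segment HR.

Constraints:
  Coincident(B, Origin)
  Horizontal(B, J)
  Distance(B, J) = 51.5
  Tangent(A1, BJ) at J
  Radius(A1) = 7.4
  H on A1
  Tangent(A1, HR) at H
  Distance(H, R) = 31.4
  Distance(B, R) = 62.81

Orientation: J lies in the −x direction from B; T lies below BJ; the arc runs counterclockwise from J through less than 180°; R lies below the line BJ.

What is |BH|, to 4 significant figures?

59.33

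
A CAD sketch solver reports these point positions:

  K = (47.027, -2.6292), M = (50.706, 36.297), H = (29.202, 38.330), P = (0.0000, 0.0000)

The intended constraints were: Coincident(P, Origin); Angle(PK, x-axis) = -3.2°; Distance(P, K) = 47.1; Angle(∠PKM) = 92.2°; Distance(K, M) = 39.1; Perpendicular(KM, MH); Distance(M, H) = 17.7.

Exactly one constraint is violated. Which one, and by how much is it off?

Distance(M, H) = 17.7 — off by 3.90.

P = (0.00, 0.00) ✓; PK at -3.200° ✓; |PK| = 47.10 ✓; ∠PKM = 92.20° ✓; |KM| = 39.10 ✓; ∠(KM, MH) = 90.00° ✓; |MH| = 21.60 ✗.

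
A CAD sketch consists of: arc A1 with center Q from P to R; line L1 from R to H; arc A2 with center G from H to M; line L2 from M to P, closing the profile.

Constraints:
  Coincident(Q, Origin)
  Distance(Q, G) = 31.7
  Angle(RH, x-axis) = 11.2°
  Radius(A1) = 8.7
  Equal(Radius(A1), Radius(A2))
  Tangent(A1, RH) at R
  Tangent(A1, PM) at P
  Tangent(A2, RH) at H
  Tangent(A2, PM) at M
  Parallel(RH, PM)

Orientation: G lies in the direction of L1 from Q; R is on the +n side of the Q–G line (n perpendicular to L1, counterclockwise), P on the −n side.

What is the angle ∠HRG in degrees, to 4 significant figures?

15.35°

Tangency of A1 to both parallel lines with radius 8.7 puts R and P at Q ± 8.7·n: R = (-1.690, 8.534), P = (1.690, -8.534). Equal radii place H and M the same way about G: H = G + 8.7·n = (29.41, 14.69), M = G − 8.7·n = (32.79, -2.377). Then cos ∠HRG = RH·RG / (|RH||RG|), giving 15.35°.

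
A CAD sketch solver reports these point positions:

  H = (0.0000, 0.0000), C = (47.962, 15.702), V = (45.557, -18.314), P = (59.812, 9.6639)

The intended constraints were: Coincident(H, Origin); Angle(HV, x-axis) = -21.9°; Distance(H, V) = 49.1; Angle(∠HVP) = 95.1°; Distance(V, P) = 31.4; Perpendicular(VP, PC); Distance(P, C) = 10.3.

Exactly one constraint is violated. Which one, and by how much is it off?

Distance(P, C) = 10.3 — off by 3.00.

H = (0.00, 0.00) ✓; HV at -21.90° ✓; |HV| = 49.10 ✓; ∠HVP = 95.10° ✓; |VP| = 31.40 ✓; ∠(VP, PC) = 90.00° ✓; |PC| = 13.30 ✗.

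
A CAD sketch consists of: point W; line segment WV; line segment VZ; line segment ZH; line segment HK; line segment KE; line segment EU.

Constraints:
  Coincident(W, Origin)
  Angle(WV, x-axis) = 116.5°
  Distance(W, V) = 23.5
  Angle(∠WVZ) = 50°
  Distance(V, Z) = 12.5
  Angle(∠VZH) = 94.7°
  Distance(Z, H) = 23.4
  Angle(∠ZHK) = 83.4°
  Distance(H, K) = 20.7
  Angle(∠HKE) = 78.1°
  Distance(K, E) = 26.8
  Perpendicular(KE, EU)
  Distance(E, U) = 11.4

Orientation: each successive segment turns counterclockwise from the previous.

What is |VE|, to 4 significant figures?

3.394

∠ZHK = 83.4° gives HK at 68.40° from the x-axis; with |HK| = 20.7, K = (12.77, 17.76). ∠HKE = 78.1° gives KE at 170.3° from the x-axis; with |KE| = 26.8, E = (-13.64, 22.27). Then |VE| = |E − V| = 3.394.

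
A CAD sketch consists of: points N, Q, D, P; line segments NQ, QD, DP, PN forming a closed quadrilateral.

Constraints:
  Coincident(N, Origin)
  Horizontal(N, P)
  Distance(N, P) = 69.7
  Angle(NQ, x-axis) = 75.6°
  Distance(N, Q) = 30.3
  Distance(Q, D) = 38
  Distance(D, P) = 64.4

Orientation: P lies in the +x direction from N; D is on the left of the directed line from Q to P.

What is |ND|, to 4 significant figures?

65.41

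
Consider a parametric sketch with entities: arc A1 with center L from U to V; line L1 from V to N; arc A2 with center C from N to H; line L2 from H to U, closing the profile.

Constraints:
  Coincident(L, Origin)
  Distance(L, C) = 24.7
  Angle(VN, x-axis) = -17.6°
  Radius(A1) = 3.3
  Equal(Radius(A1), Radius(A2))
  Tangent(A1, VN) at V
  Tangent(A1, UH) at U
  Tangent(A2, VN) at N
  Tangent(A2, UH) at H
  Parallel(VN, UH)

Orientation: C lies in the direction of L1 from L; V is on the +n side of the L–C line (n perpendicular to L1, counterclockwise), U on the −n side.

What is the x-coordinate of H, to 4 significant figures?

22.55

The slot axis is L1's direction at -17.6°, so u = (cos -17.6°, sin -17.6°) = (0.9532, -0.3024) and n = (−sin -17.6°, cos -17.6°) = (0.3024, 0.9532). L is at the origin and C lies 24.7 along u from L, so C = 24.7·u = (23.54, -7.469). Tangency of A1 to both parallel lines with radius 3.3 puts V and U at L ± 3.3·n: V = (0.9978, 3.146), U = (-0.9978, -3.146). Equal radii place N and H the same way about C: N = C + 3.3·n = (24.54, -4.323), H = C − 3.3·n = (22.55, -10.61). So H.x = 22.55.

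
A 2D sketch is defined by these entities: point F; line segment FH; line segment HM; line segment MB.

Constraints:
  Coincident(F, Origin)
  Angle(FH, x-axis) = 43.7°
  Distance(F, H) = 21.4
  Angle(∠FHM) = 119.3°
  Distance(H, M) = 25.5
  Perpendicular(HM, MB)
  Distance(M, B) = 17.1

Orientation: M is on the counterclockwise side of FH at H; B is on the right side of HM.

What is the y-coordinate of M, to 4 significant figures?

39.48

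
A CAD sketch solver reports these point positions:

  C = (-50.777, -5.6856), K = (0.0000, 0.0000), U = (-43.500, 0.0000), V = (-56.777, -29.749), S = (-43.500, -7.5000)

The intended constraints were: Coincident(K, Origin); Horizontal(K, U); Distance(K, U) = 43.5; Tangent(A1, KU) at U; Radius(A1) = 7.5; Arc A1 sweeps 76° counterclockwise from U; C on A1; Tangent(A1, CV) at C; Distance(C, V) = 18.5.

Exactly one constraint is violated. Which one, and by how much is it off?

Distance(C, V) = 18.5 — off by 6.30.

K = (0.00, 0.00) ✓; K.y = 0.00, U.y = 0.00 ✓; |KU| = 43.50 ✓; ∠(SU, UK) = 90.00° ✓; |SU| = 7.500 ✓; bearing(S→C) − bearing(S→U) = 76.00° ✓; |SC| = 7.500 ✓; ∠(SC, CV) = 90.00° ✓; |CV| = 24.80 ✗.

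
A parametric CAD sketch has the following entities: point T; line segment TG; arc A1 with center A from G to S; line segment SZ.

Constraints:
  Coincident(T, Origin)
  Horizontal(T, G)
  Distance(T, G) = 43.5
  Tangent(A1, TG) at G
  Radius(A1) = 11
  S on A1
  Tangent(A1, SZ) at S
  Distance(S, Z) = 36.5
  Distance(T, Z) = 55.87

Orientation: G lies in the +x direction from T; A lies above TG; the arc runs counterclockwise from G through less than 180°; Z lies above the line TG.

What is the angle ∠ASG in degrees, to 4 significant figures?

26.62°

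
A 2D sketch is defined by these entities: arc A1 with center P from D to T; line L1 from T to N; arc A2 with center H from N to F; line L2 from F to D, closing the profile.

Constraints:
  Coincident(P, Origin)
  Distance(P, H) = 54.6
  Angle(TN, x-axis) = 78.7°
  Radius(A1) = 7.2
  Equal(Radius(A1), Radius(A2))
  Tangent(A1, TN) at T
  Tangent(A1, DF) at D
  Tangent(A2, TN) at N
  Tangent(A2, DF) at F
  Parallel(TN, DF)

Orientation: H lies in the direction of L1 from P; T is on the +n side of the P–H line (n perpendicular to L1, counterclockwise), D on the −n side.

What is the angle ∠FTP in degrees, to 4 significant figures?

75.23°

The slot axis is L1's direction at 78.7°, so u = (cos 78.7°, sin 78.7°) = (0.1959, 0.9806) and n = (−sin 78.7°, cos 78.7°) = (-0.9806, 0.1959). P is at the origin and H lies 54.6 along u from P, so H = 54.6·u = (10.70, 53.54). Tangency of A1 to both parallel lines with radius 7.2 puts T and D at P ± 7.2·n: T = (-7.060, 1.411), D = (7.060, -1.411). Equal radii place N and F the same way about H: N = H + 7.2·n = (3.638, 54.95), F = H − 7.2·n = (17.76, 52.13). Then cos ∠FTP = TF·TP / (|TF||TP|), giving 75.23°.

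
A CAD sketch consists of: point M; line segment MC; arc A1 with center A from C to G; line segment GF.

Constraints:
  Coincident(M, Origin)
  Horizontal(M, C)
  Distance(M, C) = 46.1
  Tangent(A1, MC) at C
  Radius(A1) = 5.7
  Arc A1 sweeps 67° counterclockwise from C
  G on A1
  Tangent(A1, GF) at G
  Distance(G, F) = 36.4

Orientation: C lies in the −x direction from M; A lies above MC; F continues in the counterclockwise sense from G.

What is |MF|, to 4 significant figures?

45.57

M is at the origin; MC is horizontal with |MC| = 46.1 and C on the −x side, so C = (-46.10, 0.000). The tangent condition forces AC to be normal to MC, so A = C + (0, 5.7) = (-46.10, 5.700). On A1, C sits at bearing -90° from A; a 67° counterclockwise sweep puts G at bearing -23°, so G = A + 5.7·(cos -23°, sin -23°) = (-40.85, 3.473). A1 meets GF tangentially, so AG is at right angles to GF, so GF runs along (−sin -23°, cos -23°); with |GF| = 36.4, F = (-26.63, 36.98). Then |MF| = |F − M| = 45.57.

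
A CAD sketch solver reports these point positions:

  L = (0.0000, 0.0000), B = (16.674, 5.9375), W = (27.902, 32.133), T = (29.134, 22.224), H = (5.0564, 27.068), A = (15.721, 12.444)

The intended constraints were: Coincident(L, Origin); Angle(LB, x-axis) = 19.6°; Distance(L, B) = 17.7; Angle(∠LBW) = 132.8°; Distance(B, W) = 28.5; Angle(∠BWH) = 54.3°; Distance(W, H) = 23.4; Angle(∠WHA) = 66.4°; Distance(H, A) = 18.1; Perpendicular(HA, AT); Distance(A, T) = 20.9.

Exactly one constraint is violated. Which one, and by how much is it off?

Distance(A, T) = 20.9 — off by 4.30.

L = (0.00, 0.00) ✓; LB at 19.60° ✓; |LB| = 17.70 ✓; ∠LBW = 132.8° ✓; |BW| = 28.50 ✓; ∠BWH = 54.30° ✓; |WH| = 23.40 ✓; ∠WHA = 66.40° ✓; |HA| = 18.10 ✓; ∠(HA, AT) = 90.00° ✓; |AT| = 16.60 ✗.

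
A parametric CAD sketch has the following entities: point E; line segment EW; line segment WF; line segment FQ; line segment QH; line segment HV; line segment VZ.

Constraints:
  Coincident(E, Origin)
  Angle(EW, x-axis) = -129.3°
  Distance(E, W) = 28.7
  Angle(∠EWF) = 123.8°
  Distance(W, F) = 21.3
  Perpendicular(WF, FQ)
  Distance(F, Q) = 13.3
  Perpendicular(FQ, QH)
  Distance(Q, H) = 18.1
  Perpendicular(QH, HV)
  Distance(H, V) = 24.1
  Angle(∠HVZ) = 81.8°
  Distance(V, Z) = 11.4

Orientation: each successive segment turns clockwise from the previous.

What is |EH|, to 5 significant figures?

21.877

WF ⟂ FQ, so FQ runs at 84.500°; with |FQ| = 13.3, Q = (-38.105, -6.9289). FQ is perpendicular to QH, so QH runs at -5.5000°; with |QH| = 18.1, H = (-20.089, -8.6637). Then |EH| = |H − E| = 21.877.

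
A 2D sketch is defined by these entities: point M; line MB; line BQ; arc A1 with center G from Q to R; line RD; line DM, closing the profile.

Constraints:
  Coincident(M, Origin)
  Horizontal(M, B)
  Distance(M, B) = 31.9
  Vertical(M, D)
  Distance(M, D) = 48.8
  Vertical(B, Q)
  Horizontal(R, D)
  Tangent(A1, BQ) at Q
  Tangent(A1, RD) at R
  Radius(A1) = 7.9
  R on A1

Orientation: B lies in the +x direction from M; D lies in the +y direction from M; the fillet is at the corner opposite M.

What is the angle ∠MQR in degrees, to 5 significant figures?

97.048°

M is at the origin; M and B share the same y with |MB| = 31.9 and B on the +x side, so B = (31.900, 0.0000). M and D share the same x with |MD| = 48.8 and D on the +y side, so D = (0.0000, 48.800). The virtual corner opposite M is at (31.900, 48.800). The tangent condition forces GQ to be normal to BQ and A1 meets RD tangentially, so GR is at right angles to RD, with radius 7.9, so the center G sits 7.9 in from both sides at G = (24.000, 40.900). That places the tangent points at Q = (31.900, 40.900) on BQ and R = (24.000, 48.800) on RD. Then cos ∠MQR = QM·QR / (|QM||QR|), giving 97.048°.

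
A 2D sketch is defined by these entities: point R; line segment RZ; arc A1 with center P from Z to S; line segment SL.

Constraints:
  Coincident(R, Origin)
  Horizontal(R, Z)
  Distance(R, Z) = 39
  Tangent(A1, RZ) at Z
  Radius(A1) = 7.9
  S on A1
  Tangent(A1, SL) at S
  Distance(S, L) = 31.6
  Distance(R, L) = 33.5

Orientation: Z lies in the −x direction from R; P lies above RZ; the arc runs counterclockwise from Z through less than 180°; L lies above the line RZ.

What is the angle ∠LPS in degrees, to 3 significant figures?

76.0°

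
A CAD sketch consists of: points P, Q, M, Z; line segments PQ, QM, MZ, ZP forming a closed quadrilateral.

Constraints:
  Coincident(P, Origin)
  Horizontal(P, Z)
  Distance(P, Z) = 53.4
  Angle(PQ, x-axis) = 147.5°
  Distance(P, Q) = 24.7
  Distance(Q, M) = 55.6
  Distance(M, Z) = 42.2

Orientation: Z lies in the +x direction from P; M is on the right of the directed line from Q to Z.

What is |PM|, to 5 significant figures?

31.718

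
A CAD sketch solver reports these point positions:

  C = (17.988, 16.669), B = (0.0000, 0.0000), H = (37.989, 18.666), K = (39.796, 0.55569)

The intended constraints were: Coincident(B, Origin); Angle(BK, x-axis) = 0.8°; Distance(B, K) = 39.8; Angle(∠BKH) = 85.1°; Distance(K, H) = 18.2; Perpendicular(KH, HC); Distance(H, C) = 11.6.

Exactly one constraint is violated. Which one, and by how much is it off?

Distance(H, C) = 11.6 — off by 8.50.

B = (0.00, 0.00) ✓; BK at 0.8000° ✓; |BK| = 39.80 ✓; ∠BKH = 85.10° ✓; |KH| = 18.20 ✓; ∠(KH, HC) = 90.00° ✓; |HC| = 20.10 ✗.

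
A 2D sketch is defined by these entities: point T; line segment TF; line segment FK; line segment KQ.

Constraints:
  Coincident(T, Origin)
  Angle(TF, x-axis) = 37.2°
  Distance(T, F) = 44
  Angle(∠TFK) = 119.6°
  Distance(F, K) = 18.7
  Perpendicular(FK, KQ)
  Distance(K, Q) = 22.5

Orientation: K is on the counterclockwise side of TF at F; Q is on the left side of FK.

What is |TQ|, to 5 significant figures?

43.396

T is at the origin; TF runs at 37.2° with length 44.0, so F = 44.0·(cos 37.2°, sin 37.2°) = (35.047, 26.602). ∠TFK = 119.6°, so FK runs at 37.2° + (180° − 119.6°) = 97.600° from the x-axis; with |FK| = 18.7, K = F + 18.7·(cos 97.600°, sin 97.600°) = (32.574, 45.138). FK ⟂ KQ; with |KQ| = 22.5 on the left of FK, Q = K + 22.5·(-0.99122, -0.13226) = (10.272, 42.162). Then |TQ| = |Q − T| = 43.396.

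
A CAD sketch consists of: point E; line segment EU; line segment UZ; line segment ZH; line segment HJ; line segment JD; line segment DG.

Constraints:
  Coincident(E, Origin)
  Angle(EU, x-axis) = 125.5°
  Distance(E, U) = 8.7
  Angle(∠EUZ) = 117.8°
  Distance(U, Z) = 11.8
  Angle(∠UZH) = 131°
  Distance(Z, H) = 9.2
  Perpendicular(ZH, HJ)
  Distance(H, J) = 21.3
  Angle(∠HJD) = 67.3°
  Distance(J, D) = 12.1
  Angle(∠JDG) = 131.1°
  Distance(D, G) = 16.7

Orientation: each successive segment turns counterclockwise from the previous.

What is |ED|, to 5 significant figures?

2.6608

E is at the origin; EU runs at 125.5° with length 8.7, so U = (-5.0521, 7.0828). ∠EUZ = 117.8° gives UZ at -172.30° from the x-axis; with |UZ| = 11.8, Z = (-16.746, 5.5018). ∠UZH = 131.0° gives ZH at -123.30° from the x-axis; with |ZH| = 9.2, H = (-21.797, -2.1877). ZH ⟂ HJ, so HJ runs at -33.300°; with |HJ| = 21.3, J = (-3.9940, -13.882). ∠HJD = 67.3° gives JD at 79.400° from the x-axis; with |JD| = 12.1, D = (-1.7682, -1.9883). Then |ED| = |D − E| = 2.6608.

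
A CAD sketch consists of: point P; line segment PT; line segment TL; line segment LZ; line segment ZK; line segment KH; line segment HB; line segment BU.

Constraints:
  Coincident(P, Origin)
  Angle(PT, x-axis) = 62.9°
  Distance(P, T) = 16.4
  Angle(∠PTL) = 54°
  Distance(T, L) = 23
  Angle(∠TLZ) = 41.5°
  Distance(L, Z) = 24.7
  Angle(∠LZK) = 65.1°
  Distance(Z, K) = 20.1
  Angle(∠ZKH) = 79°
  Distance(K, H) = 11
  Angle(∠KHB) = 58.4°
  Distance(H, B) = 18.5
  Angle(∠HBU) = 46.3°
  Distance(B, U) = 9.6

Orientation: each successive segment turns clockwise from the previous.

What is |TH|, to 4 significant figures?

10.49

∠LZK = 65.1° gives ZK at 43.50° from the x-axis; with |ZK| = 20.1, K = (9.491, 17.02). ∠ZKH = 79.0° gives KH at -57.50° from the x-axis; with |KH| = 11.0, H = (15.40, 7.739). Then |TH| = |H − T| = 10.49.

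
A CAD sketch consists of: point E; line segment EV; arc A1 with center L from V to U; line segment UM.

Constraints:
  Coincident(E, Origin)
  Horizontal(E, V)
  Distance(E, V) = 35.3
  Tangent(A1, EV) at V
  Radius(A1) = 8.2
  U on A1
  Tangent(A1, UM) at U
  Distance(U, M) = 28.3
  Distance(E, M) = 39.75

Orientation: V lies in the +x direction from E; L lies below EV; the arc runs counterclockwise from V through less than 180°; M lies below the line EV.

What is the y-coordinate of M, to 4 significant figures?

-33.86

E is at the origin; E and V share the same y with |EV| = 35.3 and V on the +x side, so V = (35.30, 0.000). A1 meets EV tangentially, so LV is at right angles to EV, so L = V + (0, -8.2) = (35.30, -8.200). Since LU ⟂ UM (tangency), |LM| = √(8.2² + 28.3²) = 29.46 regardless of where U sits on A1. So M lies on both circle(E, 39.75) and circle(L, 29.46); the below-EV intersection is M = (20.82, -33.86). U is the foot of the tangent from M: U = (27.32, -6.317).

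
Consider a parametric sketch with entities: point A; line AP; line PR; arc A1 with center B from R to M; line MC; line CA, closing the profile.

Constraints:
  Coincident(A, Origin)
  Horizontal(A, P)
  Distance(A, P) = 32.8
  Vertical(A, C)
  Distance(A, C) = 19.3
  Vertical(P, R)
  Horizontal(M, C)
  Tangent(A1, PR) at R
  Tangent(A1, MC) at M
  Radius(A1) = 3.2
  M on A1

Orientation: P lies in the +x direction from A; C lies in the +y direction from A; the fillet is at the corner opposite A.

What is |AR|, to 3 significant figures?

36.5

A is at the origin; AP is horizontal with |AP| = 32.8 and P on the +x side, so P = (32.8, 0.00). AC is vertical with |AC| = 19.3 and C on the +y side, so C = (0.00, 19.3). The virtual corner opposite A is at (32.8, 19.3). Since A1 is tangent to PR there, BR ⟂ PR and the tangent condition forces BM to be normal to MC, with radius 3.2, so the center B sits 3.2 in from both sides at B = (29.6, 16.1). That places the tangent points at R = (32.8, 16.1) on PR and M = (29.6, 19.3) on MC. Then |AR| = |R − A| = 36.5.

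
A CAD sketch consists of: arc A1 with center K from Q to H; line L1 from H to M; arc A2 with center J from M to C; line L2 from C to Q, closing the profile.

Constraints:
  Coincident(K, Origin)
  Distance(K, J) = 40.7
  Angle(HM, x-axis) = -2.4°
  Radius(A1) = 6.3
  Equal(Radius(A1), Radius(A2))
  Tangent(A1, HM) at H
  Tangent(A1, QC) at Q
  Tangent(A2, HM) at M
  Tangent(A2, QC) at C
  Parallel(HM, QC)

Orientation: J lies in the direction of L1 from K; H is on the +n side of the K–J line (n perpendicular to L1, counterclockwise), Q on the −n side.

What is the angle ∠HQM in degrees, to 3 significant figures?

72.8°

The slot axis is L1's direction at -2.4°, so u = (cos -2.4°, sin -2.4°) = (0.999, -0.0419) and n = (−sin -2.4°, cos -2.4°) = (0.0419, 0.999). K is at the origin and J lies 40.7 along u from K, so J = 40.7·u = (40.7, -1.70). Tangency of A1 to both parallel lines with radius 6.3 puts H and Q at K ± 6.3·n: H = (0.264, 6.29), Q = (-0.264, -6.29). Equal radii place M and C the same way about J: M = J + 6.3·n = (40.9, 4.59), C = J − 6.3·n = (40.4, -8.00). Then cos ∠HQM = QH·QM / (|QH||QM|), giving 72.8°.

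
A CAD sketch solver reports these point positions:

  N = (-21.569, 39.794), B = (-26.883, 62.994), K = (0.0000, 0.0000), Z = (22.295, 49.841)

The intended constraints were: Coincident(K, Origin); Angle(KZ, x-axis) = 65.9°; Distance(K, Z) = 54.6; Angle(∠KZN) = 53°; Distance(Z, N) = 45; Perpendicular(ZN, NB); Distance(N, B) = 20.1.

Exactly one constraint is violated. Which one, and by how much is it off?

Distance(N, B) = 20.1 — off by 3.70.

K = (0.00, 0.00) ✓; KZ at 65.90° ✓; |KZ| = 54.60 ✓; ∠KZN = 53.00° ✓; |ZN| = 45.00 ✓; ∠(ZN, NB) = 90.00° ✓; |NB| = 23.80 ✗.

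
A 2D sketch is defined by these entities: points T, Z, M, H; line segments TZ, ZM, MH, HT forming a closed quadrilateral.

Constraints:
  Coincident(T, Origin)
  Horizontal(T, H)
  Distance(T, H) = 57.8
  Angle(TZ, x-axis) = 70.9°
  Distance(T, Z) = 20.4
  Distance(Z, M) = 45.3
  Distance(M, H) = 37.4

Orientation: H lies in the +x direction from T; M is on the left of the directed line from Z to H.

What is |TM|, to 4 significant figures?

60.70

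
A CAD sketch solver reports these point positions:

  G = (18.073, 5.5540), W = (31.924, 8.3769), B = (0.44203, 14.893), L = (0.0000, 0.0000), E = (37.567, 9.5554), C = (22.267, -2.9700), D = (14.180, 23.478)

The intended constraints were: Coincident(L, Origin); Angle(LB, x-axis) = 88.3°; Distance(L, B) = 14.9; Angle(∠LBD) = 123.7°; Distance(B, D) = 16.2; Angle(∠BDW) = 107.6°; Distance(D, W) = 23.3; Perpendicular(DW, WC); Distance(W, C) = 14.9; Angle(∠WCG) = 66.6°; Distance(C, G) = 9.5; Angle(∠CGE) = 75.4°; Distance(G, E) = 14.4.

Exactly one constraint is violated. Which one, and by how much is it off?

Distance(G, E) = 14.4 — off by 5.50.

L = (0.00, 0.00) ✓; LB at 88.30° ✓; |LB| = 14.90 ✓; ∠LBD = 123.7° ✓; |BD| = 16.20 ✓; ∠BDW = 107.6° ✓; |DW| = 23.30 ✓; ∠(DW, WC) = 90.00° ✓; |WC| = 14.90 ✓; ∠WCG = 66.60° ✓; |CG| = 9.500 ✓; ∠CGE = 75.40° ✓; |GE| = 19.90 ✗.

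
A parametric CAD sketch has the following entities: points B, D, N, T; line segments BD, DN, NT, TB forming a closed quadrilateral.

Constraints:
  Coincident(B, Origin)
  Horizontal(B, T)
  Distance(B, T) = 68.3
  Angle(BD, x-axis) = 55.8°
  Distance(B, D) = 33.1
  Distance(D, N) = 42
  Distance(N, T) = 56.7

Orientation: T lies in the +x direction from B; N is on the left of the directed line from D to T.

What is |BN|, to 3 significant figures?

74.3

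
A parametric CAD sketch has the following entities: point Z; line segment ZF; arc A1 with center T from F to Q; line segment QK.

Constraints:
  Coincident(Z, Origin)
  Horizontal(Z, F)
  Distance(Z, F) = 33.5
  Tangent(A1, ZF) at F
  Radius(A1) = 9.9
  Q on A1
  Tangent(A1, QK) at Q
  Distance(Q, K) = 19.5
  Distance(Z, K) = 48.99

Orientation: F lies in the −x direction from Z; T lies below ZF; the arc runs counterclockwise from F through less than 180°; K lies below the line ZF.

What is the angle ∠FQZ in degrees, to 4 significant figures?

36.65°

Checks: |TQ| = 9.900 ✓; ∠(TQ, QK) = 90.00° ✓; |QK| = 19.50 ✓; |ZK| = 48.99 ✓.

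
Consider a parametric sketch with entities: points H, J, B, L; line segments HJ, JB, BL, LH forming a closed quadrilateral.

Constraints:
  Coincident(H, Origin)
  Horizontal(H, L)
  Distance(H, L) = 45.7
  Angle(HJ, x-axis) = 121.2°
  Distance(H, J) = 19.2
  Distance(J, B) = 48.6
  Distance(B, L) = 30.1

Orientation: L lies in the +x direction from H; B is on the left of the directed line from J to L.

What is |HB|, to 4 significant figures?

46.94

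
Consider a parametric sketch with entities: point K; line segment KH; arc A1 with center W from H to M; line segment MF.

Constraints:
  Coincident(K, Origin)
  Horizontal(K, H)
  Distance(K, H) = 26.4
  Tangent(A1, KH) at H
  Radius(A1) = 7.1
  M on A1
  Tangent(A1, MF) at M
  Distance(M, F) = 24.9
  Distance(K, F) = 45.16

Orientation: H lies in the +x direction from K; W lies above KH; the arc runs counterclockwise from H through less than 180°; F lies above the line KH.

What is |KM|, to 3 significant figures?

34.4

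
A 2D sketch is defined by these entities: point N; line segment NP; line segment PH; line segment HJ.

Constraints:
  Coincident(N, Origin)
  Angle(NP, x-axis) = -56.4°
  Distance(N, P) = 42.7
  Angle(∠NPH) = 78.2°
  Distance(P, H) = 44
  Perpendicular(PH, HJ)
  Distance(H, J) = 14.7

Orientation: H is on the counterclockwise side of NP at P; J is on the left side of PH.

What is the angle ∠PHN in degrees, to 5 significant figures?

49.843°

N is at the origin; NP runs at -56.4° with length 42.7, so P = 42.7·(cos -56.4°, sin -56.4°) = (23.630, -35.566). ∠NPH = 78.2°, so PH runs at -56.4° + (180° − 78.2°) = 45.400° from the x-axis; with |PH| = 44.0, H = P + 44.0·(cos 45.400°, sin 45.400°) = (54.525, -4.2366). Then cos ∠PHN = HP·HN / (|HP||HN|), giving 49.843°.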